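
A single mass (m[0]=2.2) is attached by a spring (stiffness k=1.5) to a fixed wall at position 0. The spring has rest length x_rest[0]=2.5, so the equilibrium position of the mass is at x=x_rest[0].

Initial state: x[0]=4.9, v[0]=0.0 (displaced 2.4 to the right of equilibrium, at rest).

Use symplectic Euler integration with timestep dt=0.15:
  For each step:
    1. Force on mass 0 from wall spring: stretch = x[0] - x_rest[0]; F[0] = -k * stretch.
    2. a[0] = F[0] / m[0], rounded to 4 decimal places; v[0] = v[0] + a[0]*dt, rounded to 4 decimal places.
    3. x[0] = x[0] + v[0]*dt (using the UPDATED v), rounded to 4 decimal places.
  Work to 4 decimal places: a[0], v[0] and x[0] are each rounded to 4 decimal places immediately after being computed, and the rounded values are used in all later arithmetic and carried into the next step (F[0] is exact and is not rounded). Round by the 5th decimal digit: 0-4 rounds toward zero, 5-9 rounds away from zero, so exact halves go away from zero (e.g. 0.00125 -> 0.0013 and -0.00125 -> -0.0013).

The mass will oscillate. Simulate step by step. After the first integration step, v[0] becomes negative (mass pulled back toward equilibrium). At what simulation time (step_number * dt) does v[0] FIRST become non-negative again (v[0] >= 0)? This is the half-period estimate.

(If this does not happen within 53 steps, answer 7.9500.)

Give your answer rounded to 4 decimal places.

Answer: 3.9000

Derivation:
Step 0: x=[4.9000] v=[0.0000]
Step 1: x=[4.8632] v=[-0.2455]
Step 2: x=[4.7901] v=[-0.4872]
Step 3: x=[4.6819] v=[-0.7214]
Step 4: x=[4.5402] v=[-0.9446]
Step 5: x=[4.3672] v=[-1.1533]
Step 6: x=[4.1656] v=[-1.3443]
Step 7: x=[3.9384] v=[-1.5146]
Step 8: x=[3.6891] v=[-1.6617]
Step 9: x=[3.4216] v=[-1.7833]
Step 10: x=[3.1400] v=[-1.8776]
Step 11: x=[2.8485] v=[-1.9431]
Step 12: x=[2.5517] v=[-1.9787]
Step 13: x=[2.2541] v=[-1.9840]
Step 14: x=[1.9603] v=[-1.9588]
Step 15: x=[1.6748] v=[-1.9036]
Step 16: x=[1.4019] v=[-1.8192]
Step 17: x=[1.1459] v=[-1.7069]
Step 18: x=[0.9106] v=[-1.5684]
Step 19: x=[0.6997] v=[-1.4058]
Step 20: x=[0.5164] v=[-1.2217]
Step 21: x=[0.3636] v=[-1.0188]
Step 22: x=[0.2436] v=[-0.8003]
Step 23: x=[0.1582] v=[-0.5695]
Step 24: x=[0.1087] v=[-0.3300]
Step 25: x=[0.0959] v=[-0.0854]
Step 26: x=[0.1200] v=[0.1605]
First v>=0 after going negative at step 26, time=3.9000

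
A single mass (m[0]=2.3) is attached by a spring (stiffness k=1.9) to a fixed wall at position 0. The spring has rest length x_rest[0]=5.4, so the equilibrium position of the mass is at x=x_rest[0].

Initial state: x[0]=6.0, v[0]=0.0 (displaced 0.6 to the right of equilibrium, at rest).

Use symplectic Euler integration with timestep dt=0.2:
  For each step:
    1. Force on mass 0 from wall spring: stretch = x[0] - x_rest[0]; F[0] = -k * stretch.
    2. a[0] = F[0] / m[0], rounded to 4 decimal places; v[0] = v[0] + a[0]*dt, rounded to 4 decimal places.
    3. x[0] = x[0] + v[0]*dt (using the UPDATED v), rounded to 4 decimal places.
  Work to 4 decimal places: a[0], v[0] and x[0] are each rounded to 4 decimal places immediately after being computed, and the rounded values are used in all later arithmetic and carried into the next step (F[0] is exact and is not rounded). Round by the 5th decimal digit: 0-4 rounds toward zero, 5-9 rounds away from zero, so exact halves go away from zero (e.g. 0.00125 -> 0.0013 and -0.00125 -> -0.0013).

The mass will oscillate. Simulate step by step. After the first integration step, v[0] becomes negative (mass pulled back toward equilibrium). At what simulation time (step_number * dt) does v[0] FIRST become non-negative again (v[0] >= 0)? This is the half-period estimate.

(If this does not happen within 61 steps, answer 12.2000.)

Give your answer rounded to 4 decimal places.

Step 0: x=[6.0000] v=[0.0000]
Step 1: x=[5.9802] v=[-0.0991]
Step 2: x=[5.9412] v=[-0.1950]
Step 3: x=[5.8843] v=[-0.2844]
Step 4: x=[5.8114] v=[-0.3644]
Step 5: x=[5.7249] v=[-0.4324]
Step 6: x=[5.6277] v=[-0.4861]
Step 7: x=[5.5230] v=[-0.5237]
Step 8: x=[5.4142] v=[-0.5440]
Step 9: x=[5.3049] v=[-0.5463]
Step 10: x=[5.1988] v=[-0.5306]
Step 11: x=[5.0993] v=[-0.4974]
Step 12: x=[5.0098] v=[-0.4477]
Step 13: x=[4.9332] v=[-0.3832]
Step 14: x=[4.8720] v=[-0.3061]
Step 15: x=[4.8282] v=[-0.2189]
Step 16: x=[4.8033] v=[-0.1244]
Step 17: x=[4.7981] v=[-0.0258]
Step 18: x=[4.8128] v=[0.0736]
First v>=0 after going negative at step 18, time=3.6000

Answer: 3.6000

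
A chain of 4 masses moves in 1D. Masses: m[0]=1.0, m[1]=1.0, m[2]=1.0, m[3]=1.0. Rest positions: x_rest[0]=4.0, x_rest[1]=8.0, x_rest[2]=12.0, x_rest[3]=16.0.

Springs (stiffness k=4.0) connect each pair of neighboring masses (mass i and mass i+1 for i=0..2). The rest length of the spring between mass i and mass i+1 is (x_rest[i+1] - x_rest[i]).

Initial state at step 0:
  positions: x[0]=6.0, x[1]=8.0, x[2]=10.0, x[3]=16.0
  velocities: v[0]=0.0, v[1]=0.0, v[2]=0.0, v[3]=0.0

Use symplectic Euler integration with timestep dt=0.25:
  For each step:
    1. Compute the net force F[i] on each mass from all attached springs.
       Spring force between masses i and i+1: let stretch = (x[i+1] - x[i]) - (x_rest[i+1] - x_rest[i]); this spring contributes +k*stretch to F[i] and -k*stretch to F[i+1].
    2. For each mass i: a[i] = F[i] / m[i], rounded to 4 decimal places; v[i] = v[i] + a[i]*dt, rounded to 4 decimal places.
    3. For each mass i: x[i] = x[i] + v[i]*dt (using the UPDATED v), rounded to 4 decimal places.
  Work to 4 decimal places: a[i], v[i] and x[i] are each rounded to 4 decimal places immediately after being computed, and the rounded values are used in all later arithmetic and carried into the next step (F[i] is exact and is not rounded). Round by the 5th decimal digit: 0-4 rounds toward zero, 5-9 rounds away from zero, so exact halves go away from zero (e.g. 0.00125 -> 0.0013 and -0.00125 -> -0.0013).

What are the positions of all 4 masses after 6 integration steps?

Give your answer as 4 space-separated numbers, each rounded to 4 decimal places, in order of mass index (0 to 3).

Step 0: x=[6.0000 8.0000 10.0000 16.0000] v=[0.0000 0.0000 0.0000 0.0000]
Step 1: x=[5.5000 8.0000 11.0000 15.5000] v=[-2.0000 0.0000 4.0000 -2.0000]
Step 2: x=[4.6250 8.1250 12.3750 14.8750] v=[-3.5000 0.5000 5.5000 -2.5000]
Step 3: x=[3.6250 8.4375 13.3125 14.6250] v=[-4.0000 1.2500 3.7500 -1.0000]
Step 4: x=[2.8281 8.7656 13.3594 15.0469] v=[-3.1875 1.3125 0.1875 1.6875]
Step 5: x=[2.5156 8.7578 12.6797 16.0469] v=[-1.2500 -0.0312 -2.7188 4.0000]
Step 6: x=[2.7637 8.1699 11.8613 17.2051] v=[0.9922 -2.3515 -3.2735 4.6328]

Answer: 2.7637 8.1699 11.8613 17.2051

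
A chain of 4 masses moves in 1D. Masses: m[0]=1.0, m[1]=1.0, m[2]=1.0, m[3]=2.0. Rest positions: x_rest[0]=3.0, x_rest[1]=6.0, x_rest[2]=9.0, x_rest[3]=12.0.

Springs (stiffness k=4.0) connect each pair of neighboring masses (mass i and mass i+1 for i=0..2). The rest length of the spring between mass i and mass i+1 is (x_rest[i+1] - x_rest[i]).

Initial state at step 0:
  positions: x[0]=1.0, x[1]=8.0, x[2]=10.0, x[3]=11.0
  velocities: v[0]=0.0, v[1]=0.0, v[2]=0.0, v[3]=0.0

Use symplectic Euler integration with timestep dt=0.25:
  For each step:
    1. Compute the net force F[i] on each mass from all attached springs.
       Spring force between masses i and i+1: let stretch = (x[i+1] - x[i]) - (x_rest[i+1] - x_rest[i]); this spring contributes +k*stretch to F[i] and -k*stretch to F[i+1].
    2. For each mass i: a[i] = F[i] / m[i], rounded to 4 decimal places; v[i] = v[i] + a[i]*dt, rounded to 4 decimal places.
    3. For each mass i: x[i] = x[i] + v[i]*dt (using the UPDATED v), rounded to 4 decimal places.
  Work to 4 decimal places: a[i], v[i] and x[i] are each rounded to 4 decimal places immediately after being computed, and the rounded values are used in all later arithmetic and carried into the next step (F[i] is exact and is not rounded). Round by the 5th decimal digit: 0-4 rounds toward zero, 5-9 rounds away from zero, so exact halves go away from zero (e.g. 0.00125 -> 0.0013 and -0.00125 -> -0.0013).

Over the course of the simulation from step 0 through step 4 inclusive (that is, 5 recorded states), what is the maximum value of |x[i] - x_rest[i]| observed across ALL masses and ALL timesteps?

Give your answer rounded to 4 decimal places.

Step 0: x=[1.0000 8.0000 10.0000 11.0000] v=[0.0000 0.0000 0.0000 0.0000]
Step 1: x=[2.0000 6.7500 9.7500 11.2500] v=[4.0000 -5.0000 -1.0000 1.0000]
Step 2: x=[3.4375 5.0625 9.1250 11.6875] v=[5.7500 -6.7500 -2.5000 1.7500]
Step 3: x=[4.5313 3.9844 8.1250 12.1797] v=[4.3750 -4.3125 -4.0000 1.9688]
Step 4: x=[4.7383 4.0782 7.1035 12.5401] v=[0.8281 0.3750 -4.0859 1.4415]
Max displacement = 2.0156

Answer: 2.0156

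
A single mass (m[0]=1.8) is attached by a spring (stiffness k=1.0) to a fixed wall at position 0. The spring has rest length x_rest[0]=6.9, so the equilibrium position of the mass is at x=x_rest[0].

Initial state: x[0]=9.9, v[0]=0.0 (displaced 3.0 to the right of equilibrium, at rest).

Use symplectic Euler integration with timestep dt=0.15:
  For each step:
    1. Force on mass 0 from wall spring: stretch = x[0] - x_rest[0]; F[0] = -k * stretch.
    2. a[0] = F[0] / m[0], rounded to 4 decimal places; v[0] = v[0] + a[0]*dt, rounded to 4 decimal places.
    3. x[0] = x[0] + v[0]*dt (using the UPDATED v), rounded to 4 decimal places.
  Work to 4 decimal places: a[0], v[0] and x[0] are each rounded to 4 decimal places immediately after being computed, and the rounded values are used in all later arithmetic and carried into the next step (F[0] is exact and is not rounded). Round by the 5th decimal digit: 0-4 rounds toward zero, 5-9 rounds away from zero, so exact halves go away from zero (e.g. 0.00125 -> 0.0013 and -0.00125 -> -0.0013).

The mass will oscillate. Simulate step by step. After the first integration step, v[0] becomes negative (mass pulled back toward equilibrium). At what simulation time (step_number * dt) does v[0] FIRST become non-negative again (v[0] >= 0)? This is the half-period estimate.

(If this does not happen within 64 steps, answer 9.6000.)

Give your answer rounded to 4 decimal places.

Answer: 4.3500

Derivation:
Step 0: x=[9.9000] v=[0.0000]
Step 1: x=[9.8625] v=[-0.2500]
Step 2: x=[9.7880] v=[-0.4969]
Step 3: x=[9.6774] v=[-0.7376]
Step 4: x=[9.5320] v=[-0.9691]
Step 5: x=[9.3537] v=[-1.1884]
Step 6: x=[9.1448] v=[-1.3929]
Step 7: x=[8.9078] v=[-1.5800]
Step 8: x=[8.6457] v=[-1.7473]
Step 9: x=[8.3618] v=[-1.8928]
Step 10: x=[8.0596] v=[-2.0146]
Step 11: x=[7.7429] v=[-2.1112]
Step 12: x=[7.4157] v=[-2.1814]
Step 13: x=[7.0820] v=[-2.2244]
Step 14: x=[6.7461] v=[-2.2396]
Step 15: x=[6.4121] v=[-2.2268]
Step 16: x=[6.0842] v=[-2.1861]
Step 17: x=[5.7665] v=[-2.1181]
Step 18: x=[5.4630] v=[-2.0236]
Step 19: x=[5.1774] v=[-1.9039]
Step 20: x=[4.9133] v=[-1.7604]
Step 21: x=[4.6741] v=[-1.5948]
Step 22: x=[4.4627] v=[-1.4093]
Step 23: x=[4.2818] v=[-1.2062]
Step 24: x=[4.1336] v=[-0.9880]
Step 25: x=[4.0200] v=[-0.7575]
Step 26: x=[3.9424] v=[-0.5175]
Step 27: x=[3.9018] v=[-0.2710]
Step 28: x=[3.8986] v=[-0.0211]
Step 29: x=[3.9330] v=[0.2290]
First v>=0 after going negative at step 29, time=4.3500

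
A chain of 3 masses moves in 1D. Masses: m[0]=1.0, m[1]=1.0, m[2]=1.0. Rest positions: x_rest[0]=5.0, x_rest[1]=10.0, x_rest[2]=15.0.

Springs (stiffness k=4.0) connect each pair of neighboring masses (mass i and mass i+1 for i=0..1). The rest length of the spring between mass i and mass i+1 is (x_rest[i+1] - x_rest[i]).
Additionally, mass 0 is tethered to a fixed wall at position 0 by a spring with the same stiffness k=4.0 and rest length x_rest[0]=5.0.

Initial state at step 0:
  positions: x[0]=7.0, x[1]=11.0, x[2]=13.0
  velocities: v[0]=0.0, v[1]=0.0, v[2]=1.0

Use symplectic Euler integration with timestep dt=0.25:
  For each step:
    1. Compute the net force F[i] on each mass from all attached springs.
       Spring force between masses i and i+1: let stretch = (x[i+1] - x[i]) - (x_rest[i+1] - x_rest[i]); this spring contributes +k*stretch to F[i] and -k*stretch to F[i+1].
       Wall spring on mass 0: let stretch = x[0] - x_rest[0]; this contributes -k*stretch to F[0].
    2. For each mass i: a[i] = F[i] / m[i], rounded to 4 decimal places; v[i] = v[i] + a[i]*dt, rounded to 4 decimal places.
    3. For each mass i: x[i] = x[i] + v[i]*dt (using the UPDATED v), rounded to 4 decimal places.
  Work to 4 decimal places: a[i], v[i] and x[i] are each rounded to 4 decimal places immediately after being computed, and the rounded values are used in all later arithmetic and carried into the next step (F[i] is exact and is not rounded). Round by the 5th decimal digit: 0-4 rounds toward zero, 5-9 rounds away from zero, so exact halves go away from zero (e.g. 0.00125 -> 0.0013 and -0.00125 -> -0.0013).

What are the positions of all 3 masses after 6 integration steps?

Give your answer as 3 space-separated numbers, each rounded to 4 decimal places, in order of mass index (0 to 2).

Answer: 3.9061 10.1566 16.4239

Derivation:
Step 0: x=[7.0000 11.0000 13.0000] v=[0.0000 0.0000 1.0000]
Step 1: x=[6.2500 10.5000 14.0000] v=[-3.0000 -2.0000 4.0000]
Step 2: x=[5.0000 9.8125 15.3750] v=[-5.0000 -2.7500 5.5000]
Step 3: x=[3.7031 9.3125 16.6094] v=[-5.1875 -2.0000 4.9375]
Step 4: x=[2.8828 9.2344 17.2696] v=[-3.2812 -0.3125 2.6406]
Step 5: x=[2.9297 9.5772 17.1710] v=[0.1876 1.3711 -0.3946]
Step 6: x=[3.9061 10.1566 16.4239] v=[3.9054 2.3174 -2.9884]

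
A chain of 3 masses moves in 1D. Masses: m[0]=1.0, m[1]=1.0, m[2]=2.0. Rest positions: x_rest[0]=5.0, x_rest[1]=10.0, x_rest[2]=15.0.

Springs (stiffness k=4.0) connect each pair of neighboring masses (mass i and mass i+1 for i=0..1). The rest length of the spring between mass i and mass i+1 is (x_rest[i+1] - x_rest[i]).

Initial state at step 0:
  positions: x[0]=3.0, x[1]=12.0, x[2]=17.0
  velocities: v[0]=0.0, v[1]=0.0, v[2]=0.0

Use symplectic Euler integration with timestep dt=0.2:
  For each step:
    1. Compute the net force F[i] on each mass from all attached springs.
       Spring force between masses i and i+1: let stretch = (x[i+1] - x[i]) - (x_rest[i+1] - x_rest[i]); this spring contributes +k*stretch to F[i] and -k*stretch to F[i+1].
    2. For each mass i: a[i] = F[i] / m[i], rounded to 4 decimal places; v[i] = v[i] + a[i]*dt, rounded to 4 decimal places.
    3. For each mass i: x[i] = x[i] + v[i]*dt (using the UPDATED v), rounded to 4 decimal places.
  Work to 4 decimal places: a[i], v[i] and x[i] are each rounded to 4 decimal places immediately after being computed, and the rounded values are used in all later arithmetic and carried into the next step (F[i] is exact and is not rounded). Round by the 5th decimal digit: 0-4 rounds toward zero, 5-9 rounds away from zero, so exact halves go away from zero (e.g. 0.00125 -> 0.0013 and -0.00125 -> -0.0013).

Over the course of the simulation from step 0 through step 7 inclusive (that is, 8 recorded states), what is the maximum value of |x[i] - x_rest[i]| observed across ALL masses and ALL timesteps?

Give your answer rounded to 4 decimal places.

Answer: 2.5576

Derivation:
Step 0: x=[3.0000 12.0000 17.0000] v=[0.0000 0.0000 0.0000]
Step 1: x=[3.6400 11.3600 17.0000] v=[3.2000 -3.2000 0.0000]
Step 2: x=[4.7152 10.3872 16.9488] v=[5.3760 -4.8640 -0.2560]
Step 3: x=[5.8979 9.5567 16.7727] v=[5.9136 -4.1523 -0.8806]
Step 4: x=[6.8660 9.2954 16.4193] v=[4.8406 -1.3065 -1.7670]
Step 5: x=[7.4228 9.7852 15.8960] v=[2.7841 2.4491 -2.6166]
Step 6: x=[7.5576 10.8748 15.2838] v=[0.6740 5.4478 -3.0609]
Step 7: x=[7.4232 12.1390 14.7189] v=[-0.6722 6.3212 -2.8245]
Max displacement = 2.5576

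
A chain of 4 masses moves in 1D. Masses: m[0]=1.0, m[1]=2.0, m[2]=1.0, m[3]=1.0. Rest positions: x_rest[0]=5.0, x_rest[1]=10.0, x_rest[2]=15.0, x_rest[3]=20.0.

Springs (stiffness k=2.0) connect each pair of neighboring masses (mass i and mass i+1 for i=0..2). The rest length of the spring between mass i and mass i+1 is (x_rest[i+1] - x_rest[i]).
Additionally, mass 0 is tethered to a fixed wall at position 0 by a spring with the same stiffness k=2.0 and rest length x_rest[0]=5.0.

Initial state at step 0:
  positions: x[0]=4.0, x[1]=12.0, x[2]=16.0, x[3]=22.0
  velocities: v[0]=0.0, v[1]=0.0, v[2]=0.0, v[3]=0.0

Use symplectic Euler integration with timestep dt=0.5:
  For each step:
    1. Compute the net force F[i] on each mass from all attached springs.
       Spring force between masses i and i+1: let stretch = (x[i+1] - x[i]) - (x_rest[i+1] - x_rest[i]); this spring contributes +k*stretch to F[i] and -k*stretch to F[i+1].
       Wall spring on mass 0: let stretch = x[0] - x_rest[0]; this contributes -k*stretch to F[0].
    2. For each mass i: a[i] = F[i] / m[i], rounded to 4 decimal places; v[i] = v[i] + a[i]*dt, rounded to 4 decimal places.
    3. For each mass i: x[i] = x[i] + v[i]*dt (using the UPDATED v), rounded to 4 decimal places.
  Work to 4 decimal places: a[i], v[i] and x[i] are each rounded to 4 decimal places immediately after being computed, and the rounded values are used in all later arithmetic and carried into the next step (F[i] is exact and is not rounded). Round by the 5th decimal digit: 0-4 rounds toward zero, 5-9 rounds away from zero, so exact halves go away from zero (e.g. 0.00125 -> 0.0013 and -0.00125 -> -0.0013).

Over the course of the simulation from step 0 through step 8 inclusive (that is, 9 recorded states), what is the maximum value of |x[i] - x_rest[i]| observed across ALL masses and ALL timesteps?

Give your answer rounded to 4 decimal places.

Answer: 2.5000

Derivation:
Step 0: x=[4.0000 12.0000 16.0000 22.0000] v=[0.0000 0.0000 0.0000 0.0000]
Step 1: x=[6.0000 11.0000 17.0000 21.5000] v=[4.0000 -2.0000 2.0000 -1.0000]
Step 2: x=[7.5000 10.2500 17.2500 21.2500] v=[3.0000 -1.5000 0.5000 -0.5000]
Step 3: x=[6.6250 10.5625 16.0000 21.5000] v=[-1.7500 0.6250 -2.5000 0.5000]
Step 4: x=[4.4063 11.2500 14.7813 21.5000] v=[-4.4375 1.3750 -2.4375 0.0000]
Step 5: x=[3.4063 11.1094 15.1563 20.6407] v=[-2.0001 -0.2812 0.7499 -1.7187]
Step 6: x=[4.5547 10.0548 16.2500 19.5392] v=[2.2967 -2.1093 2.1874 -2.2031]
Step 7: x=[6.1758 9.1739 15.8907 19.2931] v=[3.2421 -1.7618 -0.7186 -0.4923]
Step 8: x=[6.2080 9.2227 13.8742 19.8458] v=[0.0644 0.0976 -4.0330 1.1053]
Max displacement = 2.5000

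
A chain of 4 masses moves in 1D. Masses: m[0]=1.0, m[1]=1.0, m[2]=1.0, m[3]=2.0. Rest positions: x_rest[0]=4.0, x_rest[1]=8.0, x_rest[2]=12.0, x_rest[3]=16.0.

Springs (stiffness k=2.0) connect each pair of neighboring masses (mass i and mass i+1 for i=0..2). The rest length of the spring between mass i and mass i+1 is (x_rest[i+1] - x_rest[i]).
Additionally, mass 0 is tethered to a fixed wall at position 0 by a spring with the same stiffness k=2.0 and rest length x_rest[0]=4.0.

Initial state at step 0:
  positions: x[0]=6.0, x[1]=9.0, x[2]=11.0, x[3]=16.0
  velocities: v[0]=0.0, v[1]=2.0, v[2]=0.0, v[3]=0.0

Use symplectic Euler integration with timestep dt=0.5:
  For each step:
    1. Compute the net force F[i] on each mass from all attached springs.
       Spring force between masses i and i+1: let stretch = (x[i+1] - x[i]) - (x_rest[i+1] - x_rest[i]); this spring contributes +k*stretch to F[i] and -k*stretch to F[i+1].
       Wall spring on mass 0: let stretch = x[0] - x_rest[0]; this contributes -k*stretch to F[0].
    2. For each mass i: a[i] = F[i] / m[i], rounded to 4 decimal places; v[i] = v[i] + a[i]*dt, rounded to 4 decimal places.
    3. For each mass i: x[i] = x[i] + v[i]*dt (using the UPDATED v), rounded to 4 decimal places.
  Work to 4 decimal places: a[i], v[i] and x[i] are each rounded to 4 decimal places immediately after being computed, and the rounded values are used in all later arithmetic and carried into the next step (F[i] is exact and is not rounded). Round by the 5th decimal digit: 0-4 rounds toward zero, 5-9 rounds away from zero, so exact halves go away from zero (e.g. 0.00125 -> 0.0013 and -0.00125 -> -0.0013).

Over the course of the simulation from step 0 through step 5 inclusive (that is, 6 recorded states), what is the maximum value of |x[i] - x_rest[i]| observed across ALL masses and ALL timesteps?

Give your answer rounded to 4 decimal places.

Step 0: x=[6.0000 9.0000 11.0000 16.0000] v=[0.0000 2.0000 0.0000 0.0000]
Step 1: x=[4.5000 9.5000 12.5000 15.7500] v=[-3.0000 1.0000 3.0000 -0.5000]
Step 2: x=[3.2500 9.0000 14.1250 15.6875] v=[-2.5000 -1.0000 3.2500 -0.1250]
Step 3: x=[3.2500 8.1875 13.9688 16.2344] v=[0.0000 -1.6250 -0.3125 1.0938]
Step 4: x=[4.0938 7.7969 12.0547 17.2149] v=[1.6875 -0.7812 -3.8282 1.9610]
Step 5: x=[4.7422 7.6837 10.5918 17.9054] v=[1.2968 -0.2265 -2.9258 1.3809]
Max displacement = 2.1250

Answer: 2.1250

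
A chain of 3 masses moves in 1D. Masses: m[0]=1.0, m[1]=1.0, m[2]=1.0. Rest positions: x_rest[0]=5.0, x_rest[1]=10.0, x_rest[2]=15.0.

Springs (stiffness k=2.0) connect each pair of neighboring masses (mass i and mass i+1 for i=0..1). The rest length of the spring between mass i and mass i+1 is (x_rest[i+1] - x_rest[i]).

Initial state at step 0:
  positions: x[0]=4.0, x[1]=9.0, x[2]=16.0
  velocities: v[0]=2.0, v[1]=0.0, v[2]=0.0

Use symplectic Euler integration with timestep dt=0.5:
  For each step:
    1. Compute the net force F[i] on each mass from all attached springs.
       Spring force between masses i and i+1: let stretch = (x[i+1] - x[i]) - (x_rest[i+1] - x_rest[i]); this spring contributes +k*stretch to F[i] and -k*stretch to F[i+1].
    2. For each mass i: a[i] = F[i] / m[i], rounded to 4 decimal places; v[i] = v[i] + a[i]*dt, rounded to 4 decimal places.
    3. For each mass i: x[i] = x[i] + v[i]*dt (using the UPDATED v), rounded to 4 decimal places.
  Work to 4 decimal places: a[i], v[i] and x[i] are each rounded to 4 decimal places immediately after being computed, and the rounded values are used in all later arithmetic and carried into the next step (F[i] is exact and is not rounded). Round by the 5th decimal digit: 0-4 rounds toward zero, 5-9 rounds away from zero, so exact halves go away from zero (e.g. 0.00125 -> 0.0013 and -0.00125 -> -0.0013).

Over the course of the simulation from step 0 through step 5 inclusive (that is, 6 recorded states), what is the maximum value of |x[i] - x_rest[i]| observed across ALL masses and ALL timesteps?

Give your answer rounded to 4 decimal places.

Step 0: x=[4.0000 9.0000 16.0000] v=[2.0000 0.0000 0.0000]
Step 1: x=[5.0000 10.0000 15.0000] v=[2.0000 2.0000 -2.0000]
Step 2: x=[6.0000 11.0000 14.0000] v=[2.0000 2.0000 -2.0000]
Step 3: x=[7.0000 11.0000 14.0000] v=[2.0000 0.0000 0.0000]
Step 4: x=[7.5000 10.5000 15.0000] v=[1.0000 -1.0000 2.0000]
Step 5: x=[7.0000 10.7500 16.2500] v=[-1.0000 0.5000 2.5000]
Max displacement = 2.5000

Answer: 2.5000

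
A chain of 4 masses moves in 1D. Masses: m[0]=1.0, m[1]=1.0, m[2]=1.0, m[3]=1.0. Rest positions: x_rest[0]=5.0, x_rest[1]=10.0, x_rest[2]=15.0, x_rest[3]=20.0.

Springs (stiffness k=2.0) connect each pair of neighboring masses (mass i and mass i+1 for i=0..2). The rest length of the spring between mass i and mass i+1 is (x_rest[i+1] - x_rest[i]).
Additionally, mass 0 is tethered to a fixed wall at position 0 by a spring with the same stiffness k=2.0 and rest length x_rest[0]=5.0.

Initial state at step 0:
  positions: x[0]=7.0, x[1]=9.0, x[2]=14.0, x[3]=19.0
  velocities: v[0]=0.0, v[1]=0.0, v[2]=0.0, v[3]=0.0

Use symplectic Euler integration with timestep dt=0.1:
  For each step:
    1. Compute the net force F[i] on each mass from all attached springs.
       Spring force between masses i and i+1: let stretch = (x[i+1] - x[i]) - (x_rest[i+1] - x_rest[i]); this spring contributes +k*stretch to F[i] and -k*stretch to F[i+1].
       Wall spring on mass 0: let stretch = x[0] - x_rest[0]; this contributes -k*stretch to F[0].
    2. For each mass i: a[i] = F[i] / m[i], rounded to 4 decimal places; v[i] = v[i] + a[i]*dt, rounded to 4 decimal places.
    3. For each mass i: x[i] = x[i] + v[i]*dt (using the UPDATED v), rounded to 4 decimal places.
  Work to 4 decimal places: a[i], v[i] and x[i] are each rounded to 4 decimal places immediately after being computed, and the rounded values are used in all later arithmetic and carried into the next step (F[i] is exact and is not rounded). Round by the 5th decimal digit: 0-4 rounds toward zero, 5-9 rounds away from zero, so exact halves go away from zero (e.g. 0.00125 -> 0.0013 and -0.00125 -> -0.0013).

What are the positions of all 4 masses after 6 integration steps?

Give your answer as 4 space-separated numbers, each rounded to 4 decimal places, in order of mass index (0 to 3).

Step 0: x=[7.0000 9.0000 14.0000 19.0000] v=[0.0000 0.0000 0.0000 0.0000]
Step 1: x=[6.9000 9.0600 14.0000 19.0000] v=[-1.0000 0.6000 0.0000 0.0000]
Step 2: x=[6.7052 9.1756 14.0012 19.0000] v=[-1.9480 1.1560 0.0120 0.0000]
Step 3: x=[6.4257 9.3383 14.0059 19.0000] v=[-2.7950 1.6270 0.0466 0.0002]
Step 4: x=[6.0759 9.5361 14.0171 19.0001] v=[-3.4976 1.9780 0.1119 0.0014]
Step 5: x=[5.6738 9.7543 14.0383 19.0006] v=[-4.0207 2.1822 0.2123 0.0048]
Step 6: x=[5.2399 9.9766 14.0731 19.0018] v=[-4.3394 2.2229 0.3480 0.0123]

Answer: 5.2399 9.9766 14.0731 19.0018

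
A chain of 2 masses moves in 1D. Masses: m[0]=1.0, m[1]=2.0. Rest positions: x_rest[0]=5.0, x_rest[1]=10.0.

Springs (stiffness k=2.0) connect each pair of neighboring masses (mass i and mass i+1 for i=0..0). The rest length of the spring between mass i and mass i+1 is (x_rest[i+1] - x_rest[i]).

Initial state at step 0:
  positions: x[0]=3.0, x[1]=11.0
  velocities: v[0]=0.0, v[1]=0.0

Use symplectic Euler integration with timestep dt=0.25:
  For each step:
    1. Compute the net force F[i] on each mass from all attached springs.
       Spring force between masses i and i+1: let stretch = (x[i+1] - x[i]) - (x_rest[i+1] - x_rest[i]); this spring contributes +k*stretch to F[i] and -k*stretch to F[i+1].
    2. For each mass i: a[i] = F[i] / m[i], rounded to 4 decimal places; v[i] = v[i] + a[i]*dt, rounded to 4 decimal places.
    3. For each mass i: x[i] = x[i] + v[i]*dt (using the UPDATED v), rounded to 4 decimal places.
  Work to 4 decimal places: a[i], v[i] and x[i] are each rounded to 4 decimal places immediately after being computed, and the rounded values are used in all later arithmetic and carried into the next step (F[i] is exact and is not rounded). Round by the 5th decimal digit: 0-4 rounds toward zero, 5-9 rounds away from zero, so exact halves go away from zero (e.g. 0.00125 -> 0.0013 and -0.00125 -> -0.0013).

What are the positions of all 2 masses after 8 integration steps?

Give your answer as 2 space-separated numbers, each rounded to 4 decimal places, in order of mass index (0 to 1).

Step 0: x=[3.0000 11.0000] v=[0.0000 0.0000]
Step 1: x=[3.3750 10.8125] v=[1.5000 -0.7500]
Step 2: x=[4.0547 10.4727] v=[2.7188 -1.3594]
Step 3: x=[4.9117 10.0442] v=[3.4278 -1.7139]
Step 4: x=[5.7852 9.6075] v=[3.4941 -1.7470]
Step 5: x=[6.5115 9.2444] v=[2.9053 -1.4526]
Step 6: x=[6.9545 9.0230] v=[1.7718 -0.8858]
Step 7: x=[7.0310 8.9848] v=[0.3061 -0.1529]
Step 8: x=[6.7268 9.1370] v=[-1.2170 0.6087]

Answer: 6.7268 9.1370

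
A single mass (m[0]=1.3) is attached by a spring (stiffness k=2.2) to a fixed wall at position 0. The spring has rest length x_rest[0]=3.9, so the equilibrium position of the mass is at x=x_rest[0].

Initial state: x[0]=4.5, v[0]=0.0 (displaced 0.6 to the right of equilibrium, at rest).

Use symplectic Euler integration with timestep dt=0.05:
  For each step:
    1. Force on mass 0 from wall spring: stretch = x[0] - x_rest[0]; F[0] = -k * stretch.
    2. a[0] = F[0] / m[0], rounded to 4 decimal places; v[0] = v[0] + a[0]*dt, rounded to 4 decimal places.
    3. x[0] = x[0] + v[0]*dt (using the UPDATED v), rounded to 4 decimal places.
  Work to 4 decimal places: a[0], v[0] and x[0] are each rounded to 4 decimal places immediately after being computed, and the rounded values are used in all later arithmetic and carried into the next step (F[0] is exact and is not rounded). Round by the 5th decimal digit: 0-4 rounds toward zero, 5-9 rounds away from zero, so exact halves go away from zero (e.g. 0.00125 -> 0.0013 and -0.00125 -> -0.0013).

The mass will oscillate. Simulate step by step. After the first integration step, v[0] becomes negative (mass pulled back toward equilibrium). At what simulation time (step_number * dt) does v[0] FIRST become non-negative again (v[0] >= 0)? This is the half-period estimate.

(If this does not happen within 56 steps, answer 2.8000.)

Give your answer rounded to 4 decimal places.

Step 0: x=[4.5000] v=[0.0000]
Step 1: x=[4.4975] v=[-0.0508]
Step 2: x=[4.4924] v=[-0.1014]
Step 3: x=[4.4848] v=[-0.1515]
Step 4: x=[4.4748] v=[-0.2010]
Step 5: x=[4.4623] v=[-0.2496]
Step 6: x=[4.4474] v=[-0.2972]
Step 7: x=[4.4302] v=[-0.3435]
Step 8: x=[4.4108] v=[-0.3884]
Step 9: x=[4.3892] v=[-0.4316]
Step 10: x=[4.3656] v=[-0.4730]
Step 11: x=[4.3400] v=[-0.5124]
Step 12: x=[4.3125] v=[-0.5496]
Step 13: x=[4.2833] v=[-0.5845]
Step 14: x=[4.2525] v=[-0.6169]
Step 15: x=[4.2202] v=[-0.6467]
Step 16: x=[4.1865] v=[-0.6738]
Step 17: x=[4.1516] v=[-0.6980]
Step 18: x=[4.1156] v=[-0.7193]
Step 19: x=[4.0787] v=[-0.7375]
Step 20: x=[4.0411] v=[-0.7526]
Step 21: x=[4.0029] v=[-0.7645]
Step 22: x=[3.9642] v=[-0.7732]
Step 23: x=[3.9253] v=[-0.7786]
Step 24: x=[3.8863] v=[-0.7807]
Step 25: x=[3.8473] v=[-0.7795]
Step 26: x=[3.8086] v=[-0.7750]
Step 27: x=[3.7702] v=[-0.7673]
Step 28: x=[3.7324] v=[-0.7563]
Step 29: x=[3.6953] v=[-0.7421]
Step 30: x=[3.6591] v=[-0.7248]
Step 31: x=[3.6239] v=[-0.7044]
Step 32: x=[3.5899] v=[-0.6810]
Step 33: x=[3.5572] v=[-0.6548]
Step 34: x=[3.5259] v=[-0.6258]
Step 35: x=[3.4962] v=[-0.5941]
Step 36: x=[3.4682] v=[-0.5599]
Step 37: x=[3.4420] v=[-0.5234]
Step 38: x=[3.4178] v=[-0.4846]
Step 39: x=[3.3956] v=[-0.4438]
Step 40: x=[3.3755] v=[-0.4011]
Step 41: x=[3.3577] v=[-0.3567]
Step 42: x=[3.3422] v=[-0.3108]
Step 43: x=[3.3290] v=[-0.2636]
Step 44: x=[3.3182] v=[-0.2153]
Step 45: x=[3.3099] v=[-0.1661]
Step 46: x=[3.3041] v=[-0.1162]
Step 47: x=[3.3008] v=[-0.0658]
Step 48: x=[3.3000] v=[-0.0151]
Step 49: x=[3.3018] v=[0.0357]
First v>=0 after going negative at step 49, time=2.4500

Answer: 2.4500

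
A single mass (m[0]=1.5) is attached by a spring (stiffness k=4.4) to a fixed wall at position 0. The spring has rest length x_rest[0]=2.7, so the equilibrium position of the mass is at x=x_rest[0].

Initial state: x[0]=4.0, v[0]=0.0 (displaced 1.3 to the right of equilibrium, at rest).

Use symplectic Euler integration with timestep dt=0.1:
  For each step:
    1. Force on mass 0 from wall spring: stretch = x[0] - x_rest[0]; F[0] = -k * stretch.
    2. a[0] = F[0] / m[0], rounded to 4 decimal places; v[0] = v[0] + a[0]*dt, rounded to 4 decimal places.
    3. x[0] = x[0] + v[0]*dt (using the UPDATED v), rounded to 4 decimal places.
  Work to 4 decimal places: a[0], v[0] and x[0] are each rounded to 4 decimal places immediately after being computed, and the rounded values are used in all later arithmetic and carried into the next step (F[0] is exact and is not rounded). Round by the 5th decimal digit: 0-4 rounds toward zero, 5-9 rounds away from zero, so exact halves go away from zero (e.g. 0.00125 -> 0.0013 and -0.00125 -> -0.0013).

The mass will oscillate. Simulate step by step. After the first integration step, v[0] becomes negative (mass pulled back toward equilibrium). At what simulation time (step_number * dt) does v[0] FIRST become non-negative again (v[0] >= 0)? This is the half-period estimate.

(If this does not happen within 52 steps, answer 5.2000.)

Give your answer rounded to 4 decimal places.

Answer: 1.9000

Derivation:
Step 0: x=[4.0000] v=[0.0000]
Step 1: x=[3.9619] v=[-0.3813]
Step 2: x=[3.8868] v=[-0.7515]
Step 3: x=[3.7768] v=[-1.0996]
Step 4: x=[3.6353] v=[-1.4155]
Step 5: x=[3.4663] v=[-1.6899]
Step 6: x=[3.2748] v=[-1.9147]
Step 7: x=[3.0665] v=[-2.0833]
Step 8: x=[2.8474] v=[-2.1908]
Step 9: x=[2.6240] v=[-2.2340]
Step 10: x=[2.4028] v=[-2.2117]
Step 11: x=[2.1904] v=[-2.1245]
Step 12: x=[1.9929] v=[-1.9750]
Step 13: x=[1.8161] v=[-1.7676]
Step 14: x=[1.6653] v=[-1.5083]
Step 15: x=[1.5448] v=[-1.2048]
Step 16: x=[1.4582] v=[-0.8659]
Step 17: x=[1.4080] v=[-0.5016]
Step 18: x=[1.3957] v=[-0.1226]
Step 19: x=[1.4217] v=[0.2600]
First v>=0 after going negative at step 19, time=1.9000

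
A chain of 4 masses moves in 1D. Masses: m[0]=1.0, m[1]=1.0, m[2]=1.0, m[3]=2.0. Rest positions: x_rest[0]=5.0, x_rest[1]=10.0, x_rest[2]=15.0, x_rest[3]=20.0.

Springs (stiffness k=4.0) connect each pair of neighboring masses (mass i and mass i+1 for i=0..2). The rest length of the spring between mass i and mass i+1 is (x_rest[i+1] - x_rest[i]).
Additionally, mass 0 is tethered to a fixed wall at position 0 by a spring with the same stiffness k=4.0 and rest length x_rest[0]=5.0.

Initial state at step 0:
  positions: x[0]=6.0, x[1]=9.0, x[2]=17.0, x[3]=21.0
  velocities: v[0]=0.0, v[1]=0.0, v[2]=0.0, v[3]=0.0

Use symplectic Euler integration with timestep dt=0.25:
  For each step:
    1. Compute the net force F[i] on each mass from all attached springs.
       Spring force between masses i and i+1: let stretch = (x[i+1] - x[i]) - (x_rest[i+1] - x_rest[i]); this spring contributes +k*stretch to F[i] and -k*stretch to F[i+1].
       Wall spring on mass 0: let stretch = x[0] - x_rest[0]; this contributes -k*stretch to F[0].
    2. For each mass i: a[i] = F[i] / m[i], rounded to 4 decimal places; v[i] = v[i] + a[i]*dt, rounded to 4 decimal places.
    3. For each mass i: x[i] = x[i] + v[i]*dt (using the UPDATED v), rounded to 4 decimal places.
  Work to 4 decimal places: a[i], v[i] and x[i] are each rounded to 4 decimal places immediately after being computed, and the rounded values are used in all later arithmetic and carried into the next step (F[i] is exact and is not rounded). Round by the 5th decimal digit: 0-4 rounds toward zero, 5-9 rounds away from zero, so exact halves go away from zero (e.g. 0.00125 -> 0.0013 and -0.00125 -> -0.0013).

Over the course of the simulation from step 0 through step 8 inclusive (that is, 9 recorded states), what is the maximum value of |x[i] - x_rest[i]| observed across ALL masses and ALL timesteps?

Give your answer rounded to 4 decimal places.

Answer: 2.1016

Derivation:
Step 0: x=[6.0000 9.0000 17.0000 21.0000] v=[0.0000 0.0000 0.0000 0.0000]
Step 1: x=[5.2500 10.2500 16.0000 21.1250] v=[-3.0000 5.0000 -4.0000 0.5000]
Step 2: x=[4.4375 11.6875 14.8438 21.2344] v=[-3.2500 5.7500 -4.6250 0.4375]
Step 3: x=[4.3281 12.1016 14.4961 21.1700] v=[-0.4375 1.6563 -1.3907 -0.2578]
Step 4: x=[5.0801 11.1709 15.2183 20.8963] v=[3.0079 -3.7227 2.8887 -1.0948]
Step 5: x=[6.0848 9.7294 16.3481 20.5379] v=[4.0186 -5.7661 4.5193 -1.4338]
Step 6: x=[6.4794 9.0314 16.8707 20.2807] v=[1.5784 -2.7920 2.0904 -1.0287]
Step 7: x=[5.8922 9.6552 16.2860 20.2223] v=[-2.3490 2.4953 -2.3389 -0.2337]
Step 8: x=[4.7727 10.9960 15.0277 20.2969] v=[-4.4782 5.3631 -5.0334 0.2982]
Max displacement = 2.1016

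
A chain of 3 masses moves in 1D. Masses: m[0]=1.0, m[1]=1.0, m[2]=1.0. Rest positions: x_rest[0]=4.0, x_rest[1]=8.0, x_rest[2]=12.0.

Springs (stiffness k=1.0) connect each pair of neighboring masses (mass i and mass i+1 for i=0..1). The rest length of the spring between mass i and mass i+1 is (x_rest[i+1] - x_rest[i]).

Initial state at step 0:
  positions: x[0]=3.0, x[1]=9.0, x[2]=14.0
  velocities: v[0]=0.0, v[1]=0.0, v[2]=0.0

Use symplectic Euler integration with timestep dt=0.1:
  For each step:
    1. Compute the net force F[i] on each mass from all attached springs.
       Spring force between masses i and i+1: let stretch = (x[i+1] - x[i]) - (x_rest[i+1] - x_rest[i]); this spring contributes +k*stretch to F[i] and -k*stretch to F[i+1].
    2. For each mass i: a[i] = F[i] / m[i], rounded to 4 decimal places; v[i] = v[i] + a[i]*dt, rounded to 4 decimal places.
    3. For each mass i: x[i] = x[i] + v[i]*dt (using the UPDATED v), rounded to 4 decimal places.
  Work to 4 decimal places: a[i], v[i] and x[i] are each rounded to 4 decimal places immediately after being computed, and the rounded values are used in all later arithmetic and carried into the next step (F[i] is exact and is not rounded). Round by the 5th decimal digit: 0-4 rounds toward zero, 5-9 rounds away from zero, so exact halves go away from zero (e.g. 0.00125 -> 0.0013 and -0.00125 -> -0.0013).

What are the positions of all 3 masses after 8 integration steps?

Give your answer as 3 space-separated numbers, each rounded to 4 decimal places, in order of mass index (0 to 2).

Answer: 3.6597 8.6989 13.6414

Derivation:
Step 0: x=[3.0000 9.0000 14.0000] v=[0.0000 0.0000 0.0000]
Step 1: x=[3.0200 8.9900 13.9900] v=[0.2000 -0.1000 -0.1000]
Step 2: x=[3.0597 8.9703 13.9700] v=[0.3970 -0.1970 -0.2000]
Step 3: x=[3.1185 8.9415 13.9400] v=[0.5881 -0.2881 -0.3000]
Step 4: x=[3.1955 8.9044 13.9000] v=[0.7704 -0.3706 -0.3999]
Step 5: x=[3.2896 8.8602 13.8501] v=[0.9413 -0.4419 -0.4995]
Step 6: x=[3.3994 8.8102 13.7903] v=[1.0984 -0.5000 -0.5985]
Step 7: x=[3.5234 8.7559 13.7207] v=[1.2395 -0.5431 -0.6965]
Step 8: x=[3.6597 8.6989 13.6414] v=[1.3628 -0.5699 -0.7930]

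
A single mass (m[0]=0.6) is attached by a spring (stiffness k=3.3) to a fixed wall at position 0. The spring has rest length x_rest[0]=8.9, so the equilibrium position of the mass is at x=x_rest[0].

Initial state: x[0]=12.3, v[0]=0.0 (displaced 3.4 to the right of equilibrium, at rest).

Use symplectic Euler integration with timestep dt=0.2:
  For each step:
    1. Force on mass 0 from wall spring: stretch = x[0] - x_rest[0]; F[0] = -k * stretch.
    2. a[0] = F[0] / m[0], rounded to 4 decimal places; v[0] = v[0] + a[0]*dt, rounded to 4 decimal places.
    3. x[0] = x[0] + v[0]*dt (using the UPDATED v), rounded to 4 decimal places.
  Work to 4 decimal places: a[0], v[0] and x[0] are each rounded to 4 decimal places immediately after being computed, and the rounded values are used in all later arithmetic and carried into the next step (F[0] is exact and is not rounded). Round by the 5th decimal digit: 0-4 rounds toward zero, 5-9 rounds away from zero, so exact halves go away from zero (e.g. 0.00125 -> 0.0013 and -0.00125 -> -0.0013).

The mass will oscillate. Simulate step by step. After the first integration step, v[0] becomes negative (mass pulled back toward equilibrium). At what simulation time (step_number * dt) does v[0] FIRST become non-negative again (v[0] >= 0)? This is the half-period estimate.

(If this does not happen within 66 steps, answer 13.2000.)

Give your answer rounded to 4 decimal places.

Answer: 1.4000

Derivation:
Step 0: x=[12.3000] v=[0.0000]
Step 1: x=[11.5520] v=[-3.7400]
Step 2: x=[10.2206] v=[-6.6572]
Step 3: x=[8.5986] v=[-8.1099]
Step 4: x=[7.0429] v=[-7.7784]
Step 5: x=[5.8958] v=[-5.7356]
Step 6: x=[5.4096] v=[-2.4310]
Step 7: x=[5.6913] v=[1.4084]
First v>=0 after going negative at step 7, time=1.4000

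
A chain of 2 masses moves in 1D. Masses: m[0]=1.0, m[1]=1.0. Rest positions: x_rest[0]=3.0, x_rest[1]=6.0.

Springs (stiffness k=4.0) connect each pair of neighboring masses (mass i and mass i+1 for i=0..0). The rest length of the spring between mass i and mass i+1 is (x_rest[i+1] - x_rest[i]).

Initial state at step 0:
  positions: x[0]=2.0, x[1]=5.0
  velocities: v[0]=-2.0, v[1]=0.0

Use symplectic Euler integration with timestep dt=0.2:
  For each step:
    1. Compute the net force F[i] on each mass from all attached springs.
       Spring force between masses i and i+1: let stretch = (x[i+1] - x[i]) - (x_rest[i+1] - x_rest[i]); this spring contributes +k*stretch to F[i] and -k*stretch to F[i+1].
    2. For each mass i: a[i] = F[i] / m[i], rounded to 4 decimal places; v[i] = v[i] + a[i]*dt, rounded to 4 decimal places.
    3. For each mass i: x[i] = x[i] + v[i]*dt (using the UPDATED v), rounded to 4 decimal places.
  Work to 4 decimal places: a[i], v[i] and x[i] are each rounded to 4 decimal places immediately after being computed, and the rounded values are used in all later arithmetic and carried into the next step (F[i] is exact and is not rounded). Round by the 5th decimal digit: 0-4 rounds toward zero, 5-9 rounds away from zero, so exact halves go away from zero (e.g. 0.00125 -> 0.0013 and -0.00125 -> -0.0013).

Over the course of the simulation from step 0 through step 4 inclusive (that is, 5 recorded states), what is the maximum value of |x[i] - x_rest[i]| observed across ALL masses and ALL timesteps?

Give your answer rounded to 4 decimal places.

Answer: 2.0763

Derivation:
Step 0: x=[2.0000 5.0000] v=[-2.0000 0.0000]
Step 1: x=[1.6000 5.0000] v=[-2.0000 0.0000]
Step 2: x=[1.2640 4.9360] v=[-1.6800 -0.3200]
Step 3: x=[1.0355 4.7645] v=[-1.1424 -0.8576]
Step 4: x=[0.9237 4.4763] v=[-0.5592 -1.4408]
Max displacement = 2.0763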